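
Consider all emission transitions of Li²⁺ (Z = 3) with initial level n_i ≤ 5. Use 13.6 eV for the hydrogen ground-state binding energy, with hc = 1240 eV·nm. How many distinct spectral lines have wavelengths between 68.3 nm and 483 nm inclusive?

Enumerate all n_i → n_f pairs with 1 ≤ n_f < n_i ≤ 5 and compute λ = 1240 / [13.6·9·(1/n_f² − 1/n_i²)].
Lines falling in [68.3, 483] nm: 3→2 (72.94 nm), 5→3 (142.5 nm), 4→3 (208.4 nm), 5→4 (450.3 nm).

4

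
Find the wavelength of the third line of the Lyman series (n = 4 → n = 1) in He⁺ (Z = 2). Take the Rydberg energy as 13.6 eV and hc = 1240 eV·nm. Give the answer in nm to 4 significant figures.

24.31 nm

The Lyman series terminates on n_f = 1; the third line has n_i = 1+3 = 4.
ΔE = 54.40 × (1/1² − 1/4²) = 51.00 eV.
λ = 1240 / 51.00 = 24.31 nm.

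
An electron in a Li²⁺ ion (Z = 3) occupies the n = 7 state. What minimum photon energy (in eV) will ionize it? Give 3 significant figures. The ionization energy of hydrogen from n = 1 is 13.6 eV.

E_n = −13.6 Z²/n² = −122.4/n² eV for Z = 3.
E_7 = −122.4/49 = −2.50 eV, so ionization (to E = 0) requires 2.50 eV.

2.50 eV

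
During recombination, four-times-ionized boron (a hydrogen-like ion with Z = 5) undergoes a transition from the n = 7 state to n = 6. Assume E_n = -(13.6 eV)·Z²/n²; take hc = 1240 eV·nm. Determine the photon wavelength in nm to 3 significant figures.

495 nm

For Z = 5 the level energies scale as Z², so the effective Rydberg energy is 13.6 × 25 = 340.0 eV.
ΔE = 340.0 × (1/6² − 1/7²) = 340.0 × 0.007370 = 2.506 eV.
λ = hc/ΔE = 1240 / 2.506 = 495 nm.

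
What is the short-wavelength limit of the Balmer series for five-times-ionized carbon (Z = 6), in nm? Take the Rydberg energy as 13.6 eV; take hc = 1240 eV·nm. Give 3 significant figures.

10.1 nm

The Balmer series has lower level n_f = 2; the series limit corresponds to n_i → ∞.
ΔE_max = 13.6 × 36 / 2² = 122.4 eV.
λ_min = 1240 / 122.4 = 10.1 nm.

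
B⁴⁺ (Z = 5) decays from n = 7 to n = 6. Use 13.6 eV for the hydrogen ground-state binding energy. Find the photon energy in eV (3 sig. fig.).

2.51 eV

The Bohr energies scale as Z², so for Z = 5: E_n = −340.0/n² eV.
E_7 = −340.0/49 = −6.939 eV and E_6 = −340.0/36 = −9.444 eV.
The photon energy is |E_7 − E_6| = 2.51 eV.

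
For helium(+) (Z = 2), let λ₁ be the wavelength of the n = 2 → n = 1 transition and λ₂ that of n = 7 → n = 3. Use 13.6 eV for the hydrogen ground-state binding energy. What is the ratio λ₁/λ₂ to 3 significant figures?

0.121

λ ∝ 1/ΔE ∝ 1/(1/n_f² − 1/n_i²), and the Z² and hc factors cancel in the ratio.
λ₁/λ₂ = (1/3² − 1/7²)/(1/1² − 1/2²) = 0.09070/0.7500 = 0.121.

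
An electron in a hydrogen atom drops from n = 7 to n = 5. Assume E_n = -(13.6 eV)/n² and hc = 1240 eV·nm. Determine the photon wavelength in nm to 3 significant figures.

ΔE = 13.60 × (1/5² − 1/7²) = 13.60 × 0.01959 = 0.2664 eV.
λ = hc/ΔE = 1240 / 0.2664 = 4650 nm.
This line belongs to the Pfund series.

4650 nm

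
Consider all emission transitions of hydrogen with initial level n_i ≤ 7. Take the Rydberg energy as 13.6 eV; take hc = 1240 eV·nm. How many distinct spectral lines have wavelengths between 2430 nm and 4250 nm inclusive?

2

Enumerate all n_i → n_f pairs with 1 ≤ n_f < n_i ≤ 7 and compute λ = 1240 / [13.6·1·(1/n_f² − 1/n_i²)].
Lines falling in [2430, 4250] nm: 6→4 (2626 nm), 5→4 (4052 nm).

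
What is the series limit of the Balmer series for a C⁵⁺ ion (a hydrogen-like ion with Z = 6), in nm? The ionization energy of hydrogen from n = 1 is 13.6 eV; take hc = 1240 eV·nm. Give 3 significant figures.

The Balmer series has lower level n_f = 2; the series limit corresponds to n_i → ∞.
ΔE_max = 13.6 × 36 / 2² = 122.4 eV.
λ_min = 1240 / 122.4 = 10.1 nm.

10.1 nm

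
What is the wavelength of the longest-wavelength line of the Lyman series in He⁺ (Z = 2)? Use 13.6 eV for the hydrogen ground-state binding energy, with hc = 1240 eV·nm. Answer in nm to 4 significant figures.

The Lyman series terminates on n_f = 1; the first line has n_i = 1+1 = 2.
ΔE = 54.40 × (1/1² − 1/2²) = 40.80 eV.
λ = 1240 / 40.80 = 30.39 nm.

30.39 nm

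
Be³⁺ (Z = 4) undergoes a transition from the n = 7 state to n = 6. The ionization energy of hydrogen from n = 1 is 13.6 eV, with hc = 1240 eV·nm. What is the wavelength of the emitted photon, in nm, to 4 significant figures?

773.2 nm

For Z = 4 the level energies scale as Z², so the effective Rydberg energy is 13.6 × 16 = 217.6 eV.
ΔE = 217.6 × (1/6² − 1/7²) = 217.6 × 0.007370 = 1.604 eV.
λ = hc/ΔE = 1240 / 1.604 = 773.2 nm.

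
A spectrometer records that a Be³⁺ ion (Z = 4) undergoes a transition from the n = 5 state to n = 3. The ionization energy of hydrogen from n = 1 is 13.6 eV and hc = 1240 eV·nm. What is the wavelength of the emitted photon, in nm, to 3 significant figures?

For Z = 4 the level energies scale as Z², so the effective Rydberg energy is 13.6 × 16 = 217.6 eV.
ΔE = 217.6 × (1/3² − 1/5²) = 217.6 × 0.07111 = 15.47 eV.
λ = hc/ΔE = 1240 / 15.47 = 80.1 nm.

80.1 nm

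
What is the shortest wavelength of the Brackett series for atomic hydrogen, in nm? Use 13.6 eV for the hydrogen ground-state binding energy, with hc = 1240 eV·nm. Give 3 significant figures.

1460 nm

The Brackett series has lower level n_f = 4; the series limit corresponds to n_i → ∞.
ΔE_max = 13.6 × 1 / 4² = 0.8500 eV.
λ_min = 1240 / 0.8500 = 1460 nm.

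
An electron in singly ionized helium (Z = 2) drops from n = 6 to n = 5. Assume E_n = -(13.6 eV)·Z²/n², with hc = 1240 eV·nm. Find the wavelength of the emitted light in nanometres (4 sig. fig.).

1865 nm

For Z = 2 the level energies scale as Z², so the effective Rydberg energy is 13.6 × 4 = 54.40 eV.
ΔE = 54.40 × (1/5² − 1/6²) = 54.40 × 0.01222 = 0.6649 eV.
λ = hc/ΔE = 1240 / 0.6649 = 1865 nm.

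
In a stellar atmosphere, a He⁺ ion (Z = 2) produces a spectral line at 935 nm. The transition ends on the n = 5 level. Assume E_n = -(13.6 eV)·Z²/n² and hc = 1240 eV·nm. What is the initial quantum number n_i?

n_i = 8

The photon energy is ΔE = hc/λ = 1240 / 935 = 1.326 eV.
With Z = 2, ΔE = 54.40 × (1/n_f² − 1/n_i²), so 1/n_f² − 1/n_i² = 0.02438.
With n_f = 5: 1/n_i² = 1/25 − 0.02438 = 0.01562, so n_i ≈ 8.00.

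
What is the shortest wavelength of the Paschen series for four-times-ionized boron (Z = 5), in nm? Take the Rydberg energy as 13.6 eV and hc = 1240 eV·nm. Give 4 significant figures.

The Paschen series has lower level n_f = 3; the series limit corresponds to n_i → ∞.
ΔE_max = 13.6 × 25 / 3² = 37.78 eV.
λ_min = 1240 / 37.78 = 32.82 nm.

32.82 nm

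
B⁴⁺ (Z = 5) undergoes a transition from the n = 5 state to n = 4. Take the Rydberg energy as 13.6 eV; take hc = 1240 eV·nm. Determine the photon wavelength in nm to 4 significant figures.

162.1 nm

For Z = 5 the level energies scale as Z², so the effective Rydberg energy is 13.6 × 25 = 340.0 eV.
ΔE = 340.0 × (1/4² − 1/5²) = 340.0 × 0.02250 = 7.650 eV.
λ = hc/ΔE = 1240 / 7.650 = 162.1 nm.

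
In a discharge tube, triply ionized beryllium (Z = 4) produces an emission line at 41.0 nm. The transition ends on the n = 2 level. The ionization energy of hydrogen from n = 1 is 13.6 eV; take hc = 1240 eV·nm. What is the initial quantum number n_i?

The photon energy is ΔE = hc/λ = 1240 / 41.0 = 30.24 eV.
With Z = 4, ΔE = 217.6 × (1/n_f² − 1/n_i²), so 1/n_f² − 1/n_i² = 0.1390.
With n_f = 2: 1/n_i² = 1/4 − 0.1390 = 0.1110, so n_i ≈ 3.00.

n_i = 3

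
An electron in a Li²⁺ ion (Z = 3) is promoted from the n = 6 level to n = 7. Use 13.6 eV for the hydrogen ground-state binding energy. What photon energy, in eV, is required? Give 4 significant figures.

0.9020 eV

The Bohr energies scale as Z², so for Z = 3: E_n = −122.4/n² eV.
E_7 = −122.4/49 = −2.498 eV and E_6 = −122.4/36 = −3.400 eV.
The photon energy is |E_7 − E_6| = 0.9020 eV.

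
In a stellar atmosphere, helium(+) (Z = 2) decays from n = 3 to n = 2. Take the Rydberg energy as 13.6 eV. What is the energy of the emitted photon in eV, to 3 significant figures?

7.56 eV

The Bohr energies scale as Z², so for Z = 2: E_n = −54.40/n² eV.
E_3 = −54.40/9 = −6.044 eV and E_2 = −54.40/4 = −13.60 eV.
The photon energy is |E_3 − E_2| = 7.56 eV.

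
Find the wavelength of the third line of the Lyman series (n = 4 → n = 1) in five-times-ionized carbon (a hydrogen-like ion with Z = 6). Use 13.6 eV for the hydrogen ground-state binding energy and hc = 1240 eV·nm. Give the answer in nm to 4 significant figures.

2.702 nm

The Lyman series terminates on n_f = 1; the third line has n_i = 1+3 = 4.
ΔE = 489.6 × (1/1² − 1/4²) = 459.0 eV.
λ = 1240 / 459.0 = 2.702 nm.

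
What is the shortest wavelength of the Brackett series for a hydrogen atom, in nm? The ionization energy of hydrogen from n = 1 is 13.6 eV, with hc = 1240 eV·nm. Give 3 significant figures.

1460 nm

The Brackett series has lower level n_f = 4; the series limit corresponds to n_i → ∞.
ΔE_max = 13.6 × 1 / 4² = 0.8500 eV.
λ_min = 1240 / 0.8500 = 1460 nm.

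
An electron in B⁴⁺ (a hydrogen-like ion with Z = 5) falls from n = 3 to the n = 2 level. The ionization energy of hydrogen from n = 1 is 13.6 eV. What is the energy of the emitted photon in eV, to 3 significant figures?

The Bohr energies scale as Z², so for Z = 5: E_n = −340.0/n² eV.
E_3 = −340.0/9 = −37.78 eV and E_2 = −340.0/4 = −85.00 eV.
The photon energy is |E_3 − E_2| = 47.2 eV.

47.2 eV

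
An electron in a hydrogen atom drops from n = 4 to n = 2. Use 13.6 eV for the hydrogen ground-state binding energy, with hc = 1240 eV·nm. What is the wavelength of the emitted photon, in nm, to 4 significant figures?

486.3 nm

ΔE = 13.60 × (1/2² − 1/4²) = 13.60 × 0.1875 = 2.550 eV.
λ = hc/ΔE = 1240 / 2.550 = 486.3 nm.
This line belongs to the Balmer series.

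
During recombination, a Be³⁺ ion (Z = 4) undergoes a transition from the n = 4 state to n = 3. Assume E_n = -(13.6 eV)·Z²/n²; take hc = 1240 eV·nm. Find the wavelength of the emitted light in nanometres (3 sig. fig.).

For Z = 4 the level energies scale as Z², so the effective Rydberg energy is 13.6 × 16 = 217.6 eV.
ΔE = 217.6 × (1/3² − 1/4²) = 217.6 × 0.04861 = 10.58 eV.
λ = hc/ΔE = 1240 / 10.58 = 117 nm.

117 nm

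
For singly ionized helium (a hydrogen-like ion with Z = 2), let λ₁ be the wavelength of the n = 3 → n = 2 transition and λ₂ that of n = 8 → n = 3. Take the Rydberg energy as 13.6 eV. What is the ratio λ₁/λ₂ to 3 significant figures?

λ ∝ 1/ΔE ∝ 1/(1/n_f² − 1/n_i²), and the Z² and hc factors cancel in the ratio.
λ₁/λ₂ = (1/3² − 1/8²)/(1/2² − 1/3²) = 0.09549/0.1389 = 0.688.

0.688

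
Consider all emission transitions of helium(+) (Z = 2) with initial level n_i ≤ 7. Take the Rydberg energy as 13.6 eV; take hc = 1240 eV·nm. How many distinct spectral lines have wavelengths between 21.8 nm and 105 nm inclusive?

8

Enumerate all n_i → n_f pairs with 1 ≤ n_f < n_i ≤ 7 and compute λ = 1240 / [13.6·4·(1/n_f² − 1/n_i²)].
Lines falling in [21.8, 105] nm: 7→1 (23.27 nm), 6→1 (23.45 nm), 5→1 (23.74 nm), 4→1 (24.31 nm), 3→1 (25.64 nm), 2→1 (30.39 nm), 7→2 (99.28 nm), 6→2 (102.6 nm).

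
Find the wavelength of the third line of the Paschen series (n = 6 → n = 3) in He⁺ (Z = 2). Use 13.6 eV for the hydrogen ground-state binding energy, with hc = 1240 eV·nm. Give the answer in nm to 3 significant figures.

274 nm

The Paschen series terminates on n_f = 3; the third line has n_i = 3+3 = 6.
ΔE = 54.40 × (1/3² − 1/6²) = 4.533 eV.
λ = 1240 / 4.533 = 274 nm.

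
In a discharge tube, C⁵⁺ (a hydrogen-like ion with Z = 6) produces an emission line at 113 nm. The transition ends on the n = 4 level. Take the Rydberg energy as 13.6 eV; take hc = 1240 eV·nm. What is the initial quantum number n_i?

The photon energy is ΔE = hc/λ = 1240 / 113 = 10.97 eV.
With Z = 6, ΔE = 489.6 × (1/n_f² − 1/n_i²), so 1/n_f² − 1/n_i² = 0.02241.
With n_f = 4: 1/n_i² = 1/16 − 0.02241 = 0.04009, so n_i ≈ 4.99.

n_i = 5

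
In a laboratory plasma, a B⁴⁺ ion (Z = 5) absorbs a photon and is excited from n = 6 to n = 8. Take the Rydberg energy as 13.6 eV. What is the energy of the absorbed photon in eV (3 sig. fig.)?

4.13 eV

The Bohr energies scale as Z², so for Z = 5: E_n = −340.0/n² eV.
E_8 = −340.0/64 = −5.313 eV and E_6 = −340.0/36 = −9.444 eV.
The photon energy is |E_8 − E_6| = 4.13 eV.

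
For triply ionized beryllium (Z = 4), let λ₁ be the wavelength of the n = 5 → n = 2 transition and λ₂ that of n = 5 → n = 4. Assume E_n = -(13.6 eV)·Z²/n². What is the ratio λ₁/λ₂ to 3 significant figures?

0.107

λ ∝ 1/ΔE ∝ 1/(1/n_f² − 1/n_i²), and the Z² and hc factors cancel in the ratio.
λ₁/λ₂ = (1/4² − 1/5²)/(1/2² − 1/5²) = 0.02250/0.2100 = 0.107.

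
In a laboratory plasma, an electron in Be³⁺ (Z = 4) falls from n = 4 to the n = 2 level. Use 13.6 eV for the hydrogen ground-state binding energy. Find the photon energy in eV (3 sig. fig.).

40.8 eV

The Bohr energies scale as Z², so for Z = 4: E_n = −217.6/n² eV.
E_4 = −217.6/16 = −13.60 eV and E_2 = −217.6/4 = −54.40 eV.
The photon energy is |E_4 − E_2| = 40.8 eV.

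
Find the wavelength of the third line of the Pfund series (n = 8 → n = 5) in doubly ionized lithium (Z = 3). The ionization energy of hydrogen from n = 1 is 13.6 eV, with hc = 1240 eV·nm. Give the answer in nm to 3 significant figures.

The Pfund series terminates on n_f = 5; the third line has n_i = 5+3 = 8.
ΔE = 122.4 × (1/5² − 1/8²) = 2.984 eV.
λ = 1240 / 2.984 = 416 nm.

416 nm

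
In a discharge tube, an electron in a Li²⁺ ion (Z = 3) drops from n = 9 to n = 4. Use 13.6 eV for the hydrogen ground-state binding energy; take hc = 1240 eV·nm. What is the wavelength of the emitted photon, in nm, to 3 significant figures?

202 nm

For Z = 3 the level energies scale as Z², so the effective Rydberg energy is 13.6 × 9 = 122.4 eV.
ΔE = 122.4 × (1/4² − 1/9²) = 122.4 × 0.05015 = 6.139 eV.
λ = hc/ΔE = 1240 / 6.139 = 202 nm.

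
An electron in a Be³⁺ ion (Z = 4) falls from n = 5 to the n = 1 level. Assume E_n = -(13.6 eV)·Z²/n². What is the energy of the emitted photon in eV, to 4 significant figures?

The Bohr energies scale as Z², so for Z = 4: E_n = −217.6/n² eV.
E_5 = −217.6/25 = −8.704 eV and E_1 = −217.6/1 = −217.6 eV.
The photon energy is |E_5 − E_1| = 208.9 eV.

208.9 eV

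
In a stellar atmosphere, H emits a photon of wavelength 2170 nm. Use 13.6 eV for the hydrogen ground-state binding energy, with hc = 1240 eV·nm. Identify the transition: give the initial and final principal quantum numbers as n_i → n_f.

The photon energy is ΔE = hc/λ = 1240 / 2170 = 0.5714 eV.
With Z = 1, ΔE = 13.60 × (1/n_f² − 1/n_i²), so 1/n_f² − 1/n_i² = 0.04202.
Trying n_f = 4 gives 1/n_i² = 0.02048, i.e. n_i ≈ 7; this pair matches.

n_i = 7, n_f = 4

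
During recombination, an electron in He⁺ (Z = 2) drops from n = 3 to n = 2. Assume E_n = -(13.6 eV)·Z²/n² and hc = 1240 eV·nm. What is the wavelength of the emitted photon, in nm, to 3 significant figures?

164 nm

For Z = 2 the level energies scale as Z², so the effective Rydberg energy is 13.6 × 4 = 54.40 eV.
ΔE = 54.40 × (1/2² − 1/3²) = 54.40 × 0.1389 = 7.556 eV.
λ = hc/ΔE = 1240 / 7.556 = 164 nm.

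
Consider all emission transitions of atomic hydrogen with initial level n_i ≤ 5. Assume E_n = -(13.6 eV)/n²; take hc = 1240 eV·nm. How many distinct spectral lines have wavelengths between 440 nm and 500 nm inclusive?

Enumerate all n_i → n_f pairs with 1 ≤ n_f < n_i ≤ 5 and compute λ = 1240 / [13.6·1·(1/n_f² − 1/n_i²)].
Lines falling in [440, 500] nm: 4→2 (486.3 nm).

1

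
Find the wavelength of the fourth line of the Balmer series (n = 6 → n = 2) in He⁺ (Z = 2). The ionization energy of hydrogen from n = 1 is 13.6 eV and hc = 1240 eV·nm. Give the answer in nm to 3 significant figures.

The Balmer series terminates on n_f = 2; the fourth line has n_i = 2+4 = 6.
ΔE = 54.40 × (1/2² − 1/6²) = 12.09 eV.
λ = 1240 / 12.09 = 103 nm.

103 nm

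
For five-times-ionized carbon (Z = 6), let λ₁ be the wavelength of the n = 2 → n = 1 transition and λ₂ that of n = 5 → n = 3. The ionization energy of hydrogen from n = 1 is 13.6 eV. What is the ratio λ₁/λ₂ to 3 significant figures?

0.0948

λ ∝ 1/ΔE ∝ 1/(1/n_f² − 1/n_i²), and the Z² and hc factors cancel in the ratio.
λ₁/λ₂ = (1/3² − 1/5²)/(1/1² − 1/2²) = 0.07111/0.7500 = 0.0948.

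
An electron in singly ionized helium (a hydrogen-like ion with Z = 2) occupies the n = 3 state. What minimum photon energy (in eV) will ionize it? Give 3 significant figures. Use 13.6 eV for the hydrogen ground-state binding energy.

E_n = −13.6 Z²/n² = −54.40/n² eV for Z = 2.
E_3 = −54.40/9 = −6.04 eV, so ionization (to E = 0) requires 6.04 eV.

6.04 eV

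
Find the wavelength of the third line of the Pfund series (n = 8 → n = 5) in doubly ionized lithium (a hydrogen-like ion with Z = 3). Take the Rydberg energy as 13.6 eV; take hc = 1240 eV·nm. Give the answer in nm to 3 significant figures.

416 nm

The Pfund series terminates on n_f = 5; the third line has n_i = 5+3 = 8.
ΔE = 122.4 × (1/5² − 1/8²) = 2.984 eV.
λ = 1240 / 2.984 = 416 nm.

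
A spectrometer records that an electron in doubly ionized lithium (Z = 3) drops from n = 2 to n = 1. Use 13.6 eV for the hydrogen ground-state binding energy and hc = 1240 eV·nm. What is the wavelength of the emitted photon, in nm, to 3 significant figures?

13.5 nm

For Z = 3 the level energies scale as Z², so the effective Rydberg energy is 13.6 × 9 = 122.4 eV.
ΔE = 122.4 × (1/1² − 1/2²) = 122.4 × 0.7500 = 91.80 eV.
λ = hc/ΔE = 1240 / 91.80 = 13.5 nm.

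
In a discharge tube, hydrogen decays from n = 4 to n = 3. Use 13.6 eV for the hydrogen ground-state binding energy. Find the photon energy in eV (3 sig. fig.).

E_4 = −13.60/16 = −0.8500 eV and E_3 = −13.60/9 = −1.511 eV.
The photon energy is |E_4 − E_3| = 0.661 eV.

0.661 eV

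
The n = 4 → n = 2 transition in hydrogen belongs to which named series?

Balmer

The series is set by the lower level: n_f = 2 is the Balmer series.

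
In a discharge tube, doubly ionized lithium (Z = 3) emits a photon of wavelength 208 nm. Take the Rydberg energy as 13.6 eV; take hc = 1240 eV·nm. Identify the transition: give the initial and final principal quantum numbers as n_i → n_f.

The photon energy is ΔE = hc/λ = 1240 / 208 = 5.962 eV.
With Z = 3, ΔE = 122.4 × (1/n_f² − 1/n_i²), so 1/n_f² − 1/n_i² = 0.04871.
Trying n_f = 3 gives 1/n_i² = 0.06241, i.e. n_i ≈ 4; this pair matches.

n_i = 4, n_f = 3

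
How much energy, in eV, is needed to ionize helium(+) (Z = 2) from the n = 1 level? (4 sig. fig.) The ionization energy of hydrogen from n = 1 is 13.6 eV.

E_n = −13.6 Z²/n² = −54.40/n² eV for Z = 2.
E_1 = −54.40/1 = −54.40 eV, so ionization (to E = 0) requires 54.40 eV.

54.40 eV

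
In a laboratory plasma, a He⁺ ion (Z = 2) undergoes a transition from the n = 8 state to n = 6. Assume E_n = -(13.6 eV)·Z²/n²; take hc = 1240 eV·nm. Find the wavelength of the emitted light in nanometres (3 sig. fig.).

For Z = 2 the level energies scale as Z², so the effective Rydberg energy is 13.6 × 4 = 54.40 eV.
ΔE = 54.40 × (1/6² − 1/8²) = 54.40 × 0.01215 = 0.6611 eV.
λ = hc/ΔE = 1240 / 0.6611 = 1880 nm.

1880 nm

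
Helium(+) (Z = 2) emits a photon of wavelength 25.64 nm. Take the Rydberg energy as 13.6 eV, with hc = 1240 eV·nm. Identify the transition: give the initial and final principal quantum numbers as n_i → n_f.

n_i = 3, n_f = 1

The photon energy is ΔE = hc/λ = 1240 / 25.64 = 48.36 eV.
With Z = 2, ΔE = 54.40 × (1/n_f² − 1/n_i²), so 1/n_f² − 1/n_i² = 0.8890.
Trying n_f = 1 gives 1/n_i² = 0.1110, i.e. n_i ≈ 3; this pair matches.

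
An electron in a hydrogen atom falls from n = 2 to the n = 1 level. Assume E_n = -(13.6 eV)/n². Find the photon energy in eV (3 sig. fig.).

E_2 = −13.60/4 = −3.400 eV and E_1 = −13.60/1 = −13.60 eV.
The photon energy is |E_2 − E_1| = 10.2 eV.

10.2 eV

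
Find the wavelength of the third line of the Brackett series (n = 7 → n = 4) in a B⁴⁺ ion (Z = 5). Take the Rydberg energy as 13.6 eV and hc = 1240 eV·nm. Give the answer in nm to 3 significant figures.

The Brackett series terminates on n_f = 4; the third line has n_i = 4+3 = 7.
ΔE = 340.0 × (1/4² − 1/7²) = 14.31 eV.
λ = 1240 / 14.31 = 86.6 nm.

86.6 nm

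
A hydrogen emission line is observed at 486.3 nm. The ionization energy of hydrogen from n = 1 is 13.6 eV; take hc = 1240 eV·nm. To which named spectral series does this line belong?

Balmer

ΔE = 1240/486.3 = 2.550 eV.
This matches 13.6 × (1/2² − 1/4²), so n_f = 2: the Balmer series.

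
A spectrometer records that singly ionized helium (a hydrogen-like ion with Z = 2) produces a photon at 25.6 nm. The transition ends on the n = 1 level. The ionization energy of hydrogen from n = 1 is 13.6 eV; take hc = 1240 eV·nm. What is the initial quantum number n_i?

n_i = 3

The photon energy is ΔE = hc/λ = 1240 / 25.6 = 48.44 eV.
With Z = 2, ΔE = 54.40 × (1/n_f² − 1/n_i²), so 1/n_f² − 1/n_i² = 0.8904.
With n_f = 1: 1/n_i² = 1/1 − 0.8904 = 0.1096, so n_i ≈ 3.02.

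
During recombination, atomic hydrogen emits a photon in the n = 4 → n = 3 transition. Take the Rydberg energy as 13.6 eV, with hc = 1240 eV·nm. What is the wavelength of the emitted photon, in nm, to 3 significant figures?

1880 nm

ΔE = 13.60 × (1/3² − 1/4²) = 13.60 × 0.04861 = 0.6611 eV.
λ = hc/ΔE = 1240 / 0.6611 = 1880 nm.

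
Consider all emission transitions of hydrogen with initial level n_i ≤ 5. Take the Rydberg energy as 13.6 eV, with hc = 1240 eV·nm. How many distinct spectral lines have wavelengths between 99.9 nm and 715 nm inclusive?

Enumerate all n_i → n_f pairs with 1 ≤ n_f < n_i ≤ 5 and compute λ = 1240 / [13.6·1·(1/n_f² − 1/n_i²)].
Lines falling in [99.9, 715] nm: 3→1 (102.6 nm), 2→1 (121.6 nm), 5→2 (434.2 nm), 4→2 (486.3 nm), 3→2 (656.5 nm).

5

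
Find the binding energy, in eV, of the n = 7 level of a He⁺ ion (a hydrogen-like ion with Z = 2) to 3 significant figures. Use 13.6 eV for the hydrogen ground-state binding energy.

1.11 eV

E_n = −13.6 Z²/n² = −54.40/n² eV for Z = 2.
E_7 = −54.40/49 = −1.11 eV, so ionization (to E = 0) requires 1.11 eV.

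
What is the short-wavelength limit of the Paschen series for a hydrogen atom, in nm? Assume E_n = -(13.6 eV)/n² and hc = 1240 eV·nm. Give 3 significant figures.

821 nm

The Paschen series has lower level n_f = 3; the series limit corresponds to n_i → ∞.
ΔE_max = 13.6 × 1 / 3² = 1.511 eV.
λ_min = 1240 / 1.511 = 821 nm.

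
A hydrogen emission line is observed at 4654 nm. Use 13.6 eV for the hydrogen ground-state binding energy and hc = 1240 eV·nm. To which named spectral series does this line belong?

ΔE = 1240/4654 = 0.2664 eV.
This matches 13.6 × (1/5² − 1/7²), so n_f = 5: the Pfund series.

Pfund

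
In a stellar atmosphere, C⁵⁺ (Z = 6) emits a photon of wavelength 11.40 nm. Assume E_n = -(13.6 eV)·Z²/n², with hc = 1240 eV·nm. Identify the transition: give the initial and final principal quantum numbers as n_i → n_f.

The photon energy is ΔE = hc/λ = 1240 / 11.40 = 108.8 eV.
With Z = 6, ΔE = 489.6 × (1/n_f² − 1/n_i²), so 1/n_f² − 1/n_i² = 0.2222.
Trying n_f = 2 gives 1/n_i² = 0.02784, i.e. n_i ≈ 6; this pair matches.

n_i = 6, n_f = 2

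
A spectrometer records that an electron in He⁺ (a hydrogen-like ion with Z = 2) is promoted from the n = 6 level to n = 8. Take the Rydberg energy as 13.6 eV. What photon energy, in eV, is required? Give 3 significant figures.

The Bohr energies scale as Z², so for Z = 2: E_n = −54.40/n² eV.
E_8 = −54.40/64 = −0.8500 eV and E_6 = −54.40/36 = −1.511 eV.
The photon energy is |E_8 − E_6| = 0.661 eV.

0.661 eV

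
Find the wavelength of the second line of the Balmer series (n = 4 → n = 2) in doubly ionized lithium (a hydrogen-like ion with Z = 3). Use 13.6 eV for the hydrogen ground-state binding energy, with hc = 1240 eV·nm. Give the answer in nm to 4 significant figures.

The Balmer series terminates on n_f = 2; the second line has n_i = 2+2 = 4.
ΔE = 122.4 × (1/2² − 1/4²) = 22.95 eV.
λ = 1240 / 22.95 = 54.03 nm.

54.03 nm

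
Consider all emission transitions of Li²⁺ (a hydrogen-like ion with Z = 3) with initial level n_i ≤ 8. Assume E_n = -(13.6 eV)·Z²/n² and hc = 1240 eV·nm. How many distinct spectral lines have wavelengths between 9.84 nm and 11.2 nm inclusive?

Enumerate all n_i → n_f pairs with 1 ≤ n_f < n_i ≤ 8 and compute λ = 1240 / [13.6·9·(1/n_f² − 1/n_i²)].
Lines falling in [9.84, 11.2] nm: 8→1 (10.29 nm), 7→1 (10.34 nm), 6→1 (10.42 nm), 5→1 (10.55 nm), 4→1 (10.81 nm).

5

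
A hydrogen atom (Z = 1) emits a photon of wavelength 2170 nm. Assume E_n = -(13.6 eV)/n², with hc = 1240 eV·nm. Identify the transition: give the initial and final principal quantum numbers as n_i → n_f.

The photon energy is ΔE = hc/λ = 1240 / 2170 = 0.5714 eV.
With Z = 1, ΔE = 13.60 × (1/n_f² − 1/n_i²), so 1/n_f² − 1/n_i² = 0.04202.
Trying n_f = 4 gives 1/n_i² = 0.02048, i.e. n_i ≈ 7; this pair matches.

n_i = 7, n_f = 4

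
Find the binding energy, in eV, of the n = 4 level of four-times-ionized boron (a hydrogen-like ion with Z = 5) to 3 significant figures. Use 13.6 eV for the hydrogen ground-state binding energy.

E_n = −13.6 Z²/n² = −340.0/n² eV for Z = 5.
E_4 = −340.0/16 = −21.3 eV, so ionization (to E = 0) requires 21.3 eV.

21.3 eV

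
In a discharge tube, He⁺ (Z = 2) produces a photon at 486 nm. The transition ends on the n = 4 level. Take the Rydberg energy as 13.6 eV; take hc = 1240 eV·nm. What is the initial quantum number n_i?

The photon energy is ΔE = hc/λ = 1240 / 486 = 2.551 eV.
With Z = 2, ΔE = 54.40 × (1/n_f² − 1/n_i²), so 1/n_f² − 1/n_i² = 0.04690.
With n_f = 4: 1/n_i² = 1/16 − 0.04690 = 0.01560, so n_i ≈ 8.01.

n_i = 8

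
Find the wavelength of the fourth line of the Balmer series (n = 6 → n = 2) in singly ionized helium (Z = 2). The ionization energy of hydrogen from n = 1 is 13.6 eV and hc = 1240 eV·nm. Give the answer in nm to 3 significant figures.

103 nm

The Balmer series terminates on n_f = 2; the fourth line has n_i = 2+4 = 6.
ΔE = 54.40 × (1/2² − 1/6²) = 12.09 eV.
λ = 1240 / 12.09 = 103 nm.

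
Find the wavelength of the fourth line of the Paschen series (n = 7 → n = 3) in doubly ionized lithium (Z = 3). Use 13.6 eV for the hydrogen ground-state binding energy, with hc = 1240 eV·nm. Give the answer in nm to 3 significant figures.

The Paschen series terminates on n_f = 3; the fourth line has n_i = 3+4 = 7.
ΔE = 122.4 × (1/3² − 1/7²) = 11.10 eV.
λ = 1240 / 11.10 = 112 nm.

112 nm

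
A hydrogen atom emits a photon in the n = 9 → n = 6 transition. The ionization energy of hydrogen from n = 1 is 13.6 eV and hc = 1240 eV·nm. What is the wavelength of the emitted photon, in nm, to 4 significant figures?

5908 nm

ΔE = 13.60 × (1/6² − 1/9²) = 13.60 × 0.01543 = 0.2099 eV.
λ = hc/ΔE = 1240 / 0.2099 = 5908 nm.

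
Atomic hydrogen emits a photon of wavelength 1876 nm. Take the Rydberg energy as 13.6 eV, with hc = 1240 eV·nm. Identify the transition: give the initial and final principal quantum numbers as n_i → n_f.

n_i = 4, n_f = 3

The photon energy is ΔE = hc/λ = 1240 / 1876 = 0.6610 eV.
With Z = 1, ΔE = 13.60 × (1/n_f² − 1/n_i²), so 1/n_f² − 1/n_i² = 0.04860.
Trying n_f = 3 gives 1/n_i² = 0.06251, i.e. n_i ≈ 4; this pair matches.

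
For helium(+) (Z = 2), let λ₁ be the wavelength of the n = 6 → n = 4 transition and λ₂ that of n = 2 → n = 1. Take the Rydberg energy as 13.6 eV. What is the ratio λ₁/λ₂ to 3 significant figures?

λ ∝ 1/ΔE ∝ 1/(1/n_f² − 1/n_i²), and the Z² and hc factors cancel in the ratio.
λ₁/λ₂ = (1/1² − 1/2²)/(1/4² − 1/6²) = 0.7500/0.03472 = 21.6.

21.6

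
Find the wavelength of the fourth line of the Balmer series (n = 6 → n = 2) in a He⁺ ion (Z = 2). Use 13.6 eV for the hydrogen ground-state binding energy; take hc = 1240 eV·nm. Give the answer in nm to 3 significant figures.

103 nm

The Balmer series terminates on n_f = 2; the fourth line has n_i = 2+4 = 6.
ΔE = 54.40 × (1/2² − 1/6²) = 12.09 eV.
λ = 1240 / 12.09 = 103 nm.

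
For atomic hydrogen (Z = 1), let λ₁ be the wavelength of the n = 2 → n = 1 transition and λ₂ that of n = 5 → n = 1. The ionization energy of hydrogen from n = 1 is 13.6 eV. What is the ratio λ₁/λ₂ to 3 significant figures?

λ ∝ 1/ΔE ∝ 1/(1/n_f² − 1/n_i²), and the Z² and hc factors cancel in the ratio.
λ₁/λ₂ = (1/1² − 1/5²)/(1/1² − 1/2²) = 0.9600/0.7500 = 1.28.

1.28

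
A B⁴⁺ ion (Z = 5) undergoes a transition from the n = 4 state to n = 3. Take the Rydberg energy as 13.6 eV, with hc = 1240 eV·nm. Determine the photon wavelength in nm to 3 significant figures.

For Z = 5 the level energies scale as Z², so the effective Rydberg energy is 13.6 × 25 = 340.0 eV.
ΔE = 340.0 × (1/3² − 1/4²) = 340.0 × 0.04861 = 16.53 eV.
λ = hc/ΔE = 1240 / 16.53 = 75.0 nm.

75.0 nm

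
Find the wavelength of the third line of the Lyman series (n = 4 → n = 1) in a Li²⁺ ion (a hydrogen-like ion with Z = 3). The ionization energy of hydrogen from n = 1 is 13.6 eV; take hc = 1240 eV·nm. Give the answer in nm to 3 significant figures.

10.8 nm

The Lyman series terminates on n_f = 1; the third line has n_i = 1+3 = 4.
ΔE = 122.4 × (1/1² − 1/4²) = 114.8 eV.
λ = 1240 / 114.8 = 10.8 nm.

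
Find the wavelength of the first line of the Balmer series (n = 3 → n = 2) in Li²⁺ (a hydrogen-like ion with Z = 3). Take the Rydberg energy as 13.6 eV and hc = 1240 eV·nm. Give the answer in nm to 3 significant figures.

The Balmer series terminates on n_f = 2; the first line has n_i = 2+1 = 3.
ΔE = 122.4 × (1/2² − 1/3²) = 17.00 eV.
λ = 1240 / 17.00 = 72.9 nm.

72.9 nm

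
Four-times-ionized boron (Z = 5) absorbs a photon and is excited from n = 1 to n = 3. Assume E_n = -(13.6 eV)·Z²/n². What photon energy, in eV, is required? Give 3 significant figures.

302 eV

The Bohr energies scale as Z², so for Z = 5: E_n = −340.0/n² eV.
E_3 = −340.0/9 = −37.78 eV and E_1 = −340.0/1 = −340.0 eV.
The photon energy is |E_3 − E_1| = 302 eV.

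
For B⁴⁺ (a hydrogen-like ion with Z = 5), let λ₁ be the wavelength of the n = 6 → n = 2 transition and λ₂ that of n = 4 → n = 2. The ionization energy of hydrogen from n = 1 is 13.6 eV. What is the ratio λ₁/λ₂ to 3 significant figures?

0.844

λ ∝ 1/ΔE ∝ 1/(1/n_f² − 1/n_i²), and the Z² and hc factors cancel in the ratio.
λ₁/λ₂ = (1/2² − 1/4²)/(1/2² − 1/6²) = 0.1875/0.2222 = 0.844.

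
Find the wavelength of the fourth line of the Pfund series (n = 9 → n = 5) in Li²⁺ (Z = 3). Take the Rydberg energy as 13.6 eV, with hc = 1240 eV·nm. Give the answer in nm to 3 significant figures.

366 nm

The Pfund series terminates on n_f = 5; the fourth line has n_i = 5+4 = 9.
ΔE = 122.4 × (1/5² − 1/9²) = 3.385 eV.
λ = 1240 / 3.385 = 366 nm.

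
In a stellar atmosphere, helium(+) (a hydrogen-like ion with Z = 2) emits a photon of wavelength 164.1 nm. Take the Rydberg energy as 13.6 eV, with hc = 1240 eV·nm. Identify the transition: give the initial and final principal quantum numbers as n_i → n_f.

The photon energy is ΔE = hc/λ = 1240 / 164.1 = 7.556 eV.
With Z = 2, ΔE = 54.40 × (1/n_f² − 1/n_i²), so 1/n_f² − 1/n_i² = 0.1389.
Trying n_f = 2 gives 1/n_i² = 0.1111, i.e. n_i ≈ 3; this pair matches.

n_i = 3, n_f = 2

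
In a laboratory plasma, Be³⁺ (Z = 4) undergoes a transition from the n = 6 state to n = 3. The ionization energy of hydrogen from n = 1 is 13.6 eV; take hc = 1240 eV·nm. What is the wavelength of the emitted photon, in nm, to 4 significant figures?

68.38 nm

For Z = 4 the level energies scale as Z², so the effective Rydberg energy is 13.6 × 16 = 217.6 eV.
ΔE = 217.6 × (1/3² − 1/6²) = 217.6 × 0.08333 = 18.13 eV.
λ = hc/ΔE = 1240 / 18.13 = 68.38 nm.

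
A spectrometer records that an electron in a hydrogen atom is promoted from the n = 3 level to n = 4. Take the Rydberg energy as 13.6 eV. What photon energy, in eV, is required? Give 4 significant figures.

0.6611 eV

E_4 = −13.60/16 = −0.8500 eV and E_3 = −13.60/9 = −1.511 eV.
The photon energy is |E_4 − E_3| = 0.6611 eV.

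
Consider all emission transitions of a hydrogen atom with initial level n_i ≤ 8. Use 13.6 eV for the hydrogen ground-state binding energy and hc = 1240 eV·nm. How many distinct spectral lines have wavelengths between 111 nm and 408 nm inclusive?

3

Enumerate all n_i → n_f pairs with 1 ≤ n_f < n_i ≤ 8 and compute λ = 1240 / [13.6·1·(1/n_f² − 1/n_i²)].
Lines falling in [111, 408] nm: 2→1 (121.6 nm), 8→2 (389.0 nm), 7→2 (397.1 nm).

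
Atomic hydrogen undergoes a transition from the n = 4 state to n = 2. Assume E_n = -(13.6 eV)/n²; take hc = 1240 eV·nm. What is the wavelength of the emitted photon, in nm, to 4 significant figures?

ΔE = 13.60 × (1/2² − 1/4²) = 13.60 × 0.1875 = 2.550 eV.
λ = hc/ΔE = 1240 / 2.550 = 486.3 nm.

486.3 nm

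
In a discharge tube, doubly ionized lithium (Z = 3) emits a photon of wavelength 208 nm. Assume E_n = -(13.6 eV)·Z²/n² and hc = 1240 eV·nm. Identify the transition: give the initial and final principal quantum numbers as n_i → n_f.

n_i = 4, n_f = 3

The photon energy is ΔE = hc/λ = 1240 / 208 = 5.962 eV.
With Z = 3, ΔE = 122.4 × (1/n_f² − 1/n_i²), so 1/n_f² − 1/n_i² = 0.04871.
Trying n_f = 3 gives 1/n_i² = 0.06241, i.e. n_i ≈ 4; this pair matches.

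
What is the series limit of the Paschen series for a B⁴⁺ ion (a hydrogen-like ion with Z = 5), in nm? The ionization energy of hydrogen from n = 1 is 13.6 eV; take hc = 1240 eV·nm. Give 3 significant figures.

32.8 nm

The Paschen series has lower level n_f = 3; the series limit corresponds to n_i → ∞.
ΔE_max = 13.6 × 25 / 3² = 37.78 eV.
λ_min = 1240 / 37.78 = 32.8 nm.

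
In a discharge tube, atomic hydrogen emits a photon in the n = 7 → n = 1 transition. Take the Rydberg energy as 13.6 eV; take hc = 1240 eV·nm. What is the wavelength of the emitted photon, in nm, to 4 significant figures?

ΔE = 13.60 × (1/1² − 1/7²) = 13.60 × 0.9796 = 13.32 eV.
λ = hc/ΔE = 1240 / 13.32 = 93.08 nm.
This line belongs to the Lyman series.

93.08 nm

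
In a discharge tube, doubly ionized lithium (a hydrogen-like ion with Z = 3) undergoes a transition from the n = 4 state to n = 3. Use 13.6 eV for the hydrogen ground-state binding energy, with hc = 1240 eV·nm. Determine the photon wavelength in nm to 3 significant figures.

208 nm

For Z = 3 the level energies scale as Z², so the effective Rydberg energy is 13.6 × 9 = 122.4 eV.
ΔE = 122.4 × (1/3² − 1/4²) = 122.4 × 0.04861 = 5.950 eV.
λ = hc/ΔE = 1240 / 5.950 = 208 nm.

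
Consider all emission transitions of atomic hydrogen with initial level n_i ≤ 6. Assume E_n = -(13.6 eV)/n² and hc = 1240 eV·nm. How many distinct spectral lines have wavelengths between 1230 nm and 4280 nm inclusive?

4

Enumerate all n_i → n_f pairs with 1 ≤ n_f < n_i ≤ 6 and compute λ = 1240 / [13.6·1·(1/n_f² − 1/n_i²)].
Lines falling in [1230, 4280] nm: 5→3 (1282 nm), 4→3 (1876 nm), 6→4 (2626 nm), 5→4 (4052 nm).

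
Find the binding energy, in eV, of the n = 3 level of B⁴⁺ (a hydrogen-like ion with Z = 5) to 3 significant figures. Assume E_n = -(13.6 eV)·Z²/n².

E_n = −13.6 Z²/n² = −340.0/n² eV for Z = 5.
E_3 = −340.0/9 = −37.8 eV, so ionization (to E = 0) requires 37.8 eV.

37.8 eV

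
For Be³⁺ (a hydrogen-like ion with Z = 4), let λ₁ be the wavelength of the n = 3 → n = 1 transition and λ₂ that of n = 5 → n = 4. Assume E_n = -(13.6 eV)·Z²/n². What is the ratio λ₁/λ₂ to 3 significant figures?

0.0253

λ ∝ 1/ΔE ∝ 1/(1/n_f² − 1/n_i²), and the Z² and hc factors cancel in the ratio.
λ₁/λ₂ = (1/4² − 1/5²)/(1/1² − 1/3²) = 0.02250/0.8889 = 0.0253.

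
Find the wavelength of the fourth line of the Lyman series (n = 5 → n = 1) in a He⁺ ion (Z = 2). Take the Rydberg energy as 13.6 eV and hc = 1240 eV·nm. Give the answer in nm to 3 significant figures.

23.7 nm

The Lyman series terminates on n_f = 1; the fourth line has n_i = 1+4 = 5.
ΔE = 54.40 × (1/1² − 1/5²) = 52.22 eV.
λ = 1240 / 52.22 = 23.7 nm.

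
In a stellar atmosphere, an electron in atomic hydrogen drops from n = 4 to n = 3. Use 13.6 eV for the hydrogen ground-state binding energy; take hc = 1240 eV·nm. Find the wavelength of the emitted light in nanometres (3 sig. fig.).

ΔE = 13.60 × (1/3² − 1/4²) = 13.60 × 0.04861 = 0.6611 eV.
λ = hc/ΔE = 1240 / 0.6611 = 1880 nm.
This line belongs to the Paschen series.

1880 nm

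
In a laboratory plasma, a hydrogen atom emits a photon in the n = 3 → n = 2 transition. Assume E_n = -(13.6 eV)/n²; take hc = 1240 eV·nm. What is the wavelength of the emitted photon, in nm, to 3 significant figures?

656 nm

ΔE = 13.60 × (1/2² − 1/3²) = 13.60 × 0.1389 = 1.889 eV.
λ = hc/ΔE = 1240 / 1.889 = 656 nm.
This line belongs to the Balmer series.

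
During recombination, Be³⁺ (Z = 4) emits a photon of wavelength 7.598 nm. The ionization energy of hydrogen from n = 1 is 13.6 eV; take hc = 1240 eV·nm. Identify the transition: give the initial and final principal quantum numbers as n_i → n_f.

n_i = 2, n_f = 1

The photon energy is ΔE = hc/λ = 1240 / 7.598 = 163.2 eV.
With Z = 4, ΔE = 217.6 × (1/n_f² − 1/n_i²), so 1/n_f² − 1/n_i² = 0.7500.
Trying n_f = 1 gives 1/n_i² = 0.2500, i.e. n_i ≈ 2; this pair matches.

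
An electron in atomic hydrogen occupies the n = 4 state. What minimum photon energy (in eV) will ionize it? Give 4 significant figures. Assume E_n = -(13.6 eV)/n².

0.8500 eV

E_4 = −13.60/16 = −0.8500 eV, so ionization (to E = 0) requires 0.8500 eV.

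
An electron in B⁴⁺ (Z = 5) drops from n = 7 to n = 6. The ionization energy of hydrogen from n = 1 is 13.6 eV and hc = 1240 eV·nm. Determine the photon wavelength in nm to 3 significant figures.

For Z = 5 the level energies scale as Z², so the effective Rydberg energy is 13.6 × 25 = 340.0 eV.
ΔE = 340.0 × (1/6² − 1/7²) = 340.0 × 0.007370 = 2.506 eV.
λ = hc/ΔE = 1240 / 2.506 = 495 nm.

495 nm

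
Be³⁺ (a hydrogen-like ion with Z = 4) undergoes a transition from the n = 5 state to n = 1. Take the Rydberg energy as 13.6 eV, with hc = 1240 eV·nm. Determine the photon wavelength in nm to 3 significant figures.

5.94 nm

For Z = 4 the level energies scale as Z², so the effective Rydberg energy is 13.6 × 16 = 217.6 eV.
ΔE = 217.6 × (1/1² − 1/5²) = 217.6 × 0.9600 = 208.9 eV.
λ = hc/ΔE = 1240 / 208.9 = 5.94 nm.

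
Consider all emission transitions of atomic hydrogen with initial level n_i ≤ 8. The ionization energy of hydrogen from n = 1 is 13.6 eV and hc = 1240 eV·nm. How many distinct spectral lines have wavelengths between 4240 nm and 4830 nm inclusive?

Enumerate all n_i → n_f pairs with 1 ≤ n_f < n_i ≤ 8 and compute λ = 1240 / [13.6·1·(1/n_f² − 1/n_i²)].
Lines falling in [4240, 4830] nm: 7→5 (4654 nm).

1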